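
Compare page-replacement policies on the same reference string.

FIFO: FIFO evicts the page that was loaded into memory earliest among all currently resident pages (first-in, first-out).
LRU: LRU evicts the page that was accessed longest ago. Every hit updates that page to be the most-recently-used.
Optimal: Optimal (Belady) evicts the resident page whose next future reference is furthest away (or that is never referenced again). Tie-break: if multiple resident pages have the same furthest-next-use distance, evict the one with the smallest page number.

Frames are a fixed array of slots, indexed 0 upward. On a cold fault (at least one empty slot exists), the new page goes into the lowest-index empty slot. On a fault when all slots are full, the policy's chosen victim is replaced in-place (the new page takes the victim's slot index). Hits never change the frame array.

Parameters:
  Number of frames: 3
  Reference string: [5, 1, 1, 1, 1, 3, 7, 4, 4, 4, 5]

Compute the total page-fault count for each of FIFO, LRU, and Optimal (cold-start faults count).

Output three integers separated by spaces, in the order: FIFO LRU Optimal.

--- FIFO ---
  step 0: ref 5 -> FAULT, frames=[5,-,-] (faults so far: 1)
  step 1: ref 1 -> FAULT, frames=[5,1,-] (faults so far: 2)
  step 2: ref 1 -> HIT, frames=[5,1,-] (faults so far: 2)
  step 3: ref 1 -> HIT, frames=[5,1,-] (faults so far: 2)
  step 4: ref 1 -> HIT, frames=[5,1,-] (faults so far: 2)
  step 5: ref 3 -> FAULT, frames=[5,1,3] (faults so far: 3)
  step 6: ref 7 -> FAULT, evict 5, frames=[7,1,3] (faults so far: 4)
  step 7: ref 4 -> FAULT, evict 1, frames=[7,4,3] (faults so far: 5)
  step 8: ref 4 -> HIT, frames=[7,4,3] (faults so far: 5)
  step 9: ref 4 -> HIT, frames=[7,4,3] (faults so far: 5)
  step 10: ref 5 -> FAULT, evict 3, frames=[7,4,5] (faults so far: 6)
  FIFO total faults: 6
--- LRU ---
  step 0: ref 5 -> FAULT, frames=[5,-,-] (faults so far: 1)
  step 1: ref 1 -> FAULT, frames=[5,1,-] (faults so far: 2)
  step 2: ref 1 -> HIT, frames=[5,1,-] (faults so far: 2)
  step 3: ref 1 -> HIT, frames=[5,1,-] (faults so far: 2)
  step 4: ref 1 -> HIT, frames=[5,1,-] (faults so far: 2)
  step 5: ref 3 -> FAULT, frames=[5,1,3] (faults so far: 3)
  step 6: ref 7 -> FAULT, evict 5, frames=[7,1,3] (faults so far: 4)
  step 7: ref 4 -> FAULT, evict 1, frames=[7,4,3] (faults so far: 5)
  step 8: ref 4 -> HIT, frames=[7,4,3] (faults so far: 5)
  step 9: ref 4 -> HIT, frames=[7,4,3] (faults so far: 5)
  step 10: ref 5 -> FAULT, evict 3, frames=[7,4,5] (faults so far: 6)
  LRU total faults: 6
--- Optimal ---
  step 0: ref 5 -> FAULT, frames=[5,-,-] (faults so far: 1)
  step 1: ref 1 -> FAULT, frames=[5,1,-] (faults so far: 2)
  step 2: ref 1 -> HIT, frames=[5,1,-] (faults so far: 2)
  step 3: ref 1 -> HIT, frames=[5,1,-] (faults so far: 2)
  step 4: ref 1 -> HIT, frames=[5,1,-] (faults so far: 2)
  step 5: ref 3 -> FAULT, frames=[5,1,3] (faults so far: 3)
  step 6: ref 7 -> FAULT, evict 1, frames=[5,7,3] (faults so far: 4)
  step 7: ref 4 -> FAULT, evict 3, frames=[5,7,4] (faults so far: 5)
  step 8: ref 4 -> HIT, frames=[5,7,4] (faults so far: 5)
  step 9: ref 4 -> HIT, frames=[5,7,4] (faults so far: 5)
  step 10: ref 5 -> HIT, frames=[5,7,4] (faults so far: 5)
  Optimal total faults: 5

Answer: 6 6 5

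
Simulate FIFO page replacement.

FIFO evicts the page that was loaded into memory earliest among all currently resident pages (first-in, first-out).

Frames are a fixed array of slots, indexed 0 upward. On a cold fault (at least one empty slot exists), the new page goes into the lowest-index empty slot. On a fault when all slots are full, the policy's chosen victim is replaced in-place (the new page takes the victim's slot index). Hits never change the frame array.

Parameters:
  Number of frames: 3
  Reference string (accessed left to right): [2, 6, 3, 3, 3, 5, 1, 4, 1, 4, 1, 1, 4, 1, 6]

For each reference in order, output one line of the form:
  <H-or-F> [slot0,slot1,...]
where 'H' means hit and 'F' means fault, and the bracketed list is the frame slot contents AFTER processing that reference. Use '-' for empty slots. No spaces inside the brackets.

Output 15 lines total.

F [2,-,-]
F [2,6,-]
F [2,6,3]
H [2,6,3]
H [2,6,3]
F [5,6,3]
F [5,1,3]
F [5,1,4]
H [5,1,4]
H [5,1,4]
H [5,1,4]
H [5,1,4]
H [5,1,4]
H [5,1,4]
F [6,1,4]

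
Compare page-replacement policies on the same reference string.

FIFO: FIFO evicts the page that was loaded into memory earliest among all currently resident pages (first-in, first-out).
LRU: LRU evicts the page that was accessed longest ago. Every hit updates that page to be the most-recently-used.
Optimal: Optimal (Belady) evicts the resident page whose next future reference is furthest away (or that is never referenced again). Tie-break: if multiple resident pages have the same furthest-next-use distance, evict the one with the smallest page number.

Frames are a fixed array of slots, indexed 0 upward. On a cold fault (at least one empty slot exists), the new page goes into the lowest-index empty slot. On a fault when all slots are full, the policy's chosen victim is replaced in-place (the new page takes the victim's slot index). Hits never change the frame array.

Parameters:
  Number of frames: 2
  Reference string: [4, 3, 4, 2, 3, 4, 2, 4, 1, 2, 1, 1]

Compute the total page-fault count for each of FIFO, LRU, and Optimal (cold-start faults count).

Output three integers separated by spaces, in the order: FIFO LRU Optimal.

--- FIFO ---
  step 0: ref 4 -> FAULT, frames=[4,-] (faults so far: 1)
  step 1: ref 3 -> FAULT, frames=[4,3] (faults so far: 2)
  step 2: ref 4 -> HIT, frames=[4,3] (faults so far: 2)
  step 3: ref 2 -> FAULT, evict 4, frames=[2,3] (faults so far: 3)
  step 4: ref 3 -> HIT, frames=[2,3] (faults so far: 3)
  step 5: ref 4 -> FAULT, evict 3, frames=[2,4] (faults so far: 4)
  step 6: ref 2 -> HIT, frames=[2,4] (faults so far: 4)
  step 7: ref 4 -> HIT, frames=[2,4] (faults so far: 4)
  step 8: ref 1 -> FAULT, evict 2, frames=[1,4] (faults so far: 5)
  step 9: ref 2 -> FAULT, evict 4, frames=[1,2] (faults so far: 6)
  step 10: ref 1 -> HIT, frames=[1,2] (faults so far: 6)
  step 11: ref 1 -> HIT, frames=[1,2] (faults so far: 6)
  FIFO total faults: 6
--- LRU ---
  step 0: ref 4 -> FAULT, frames=[4,-] (faults so far: 1)
  step 1: ref 3 -> FAULT, frames=[4,3] (faults so far: 2)
  step 2: ref 4 -> HIT, frames=[4,3] (faults so far: 2)
  step 3: ref 2 -> FAULT, evict 3, frames=[4,2] (faults so far: 3)
  step 4: ref 3 -> FAULT, evict 4, frames=[3,2] (faults so far: 4)
  step 5: ref 4 -> FAULT, evict 2, frames=[3,4] (faults so far: 5)
  step 6: ref 2 -> FAULT, evict 3, frames=[2,4] (faults so far: 6)
  step 7: ref 4 -> HIT, frames=[2,4] (faults so far: 6)
  step 8: ref 1 -> FAULT, evict 2, frames=[1,4] (faults so far: 7)
  step 9: ref 2 -> FAULT, evict 4, frames=[1,2] (faults so far: 8)
  step 10: ref 1 -> HIT, frames=[1,2] (faults so far: 8)
  step 11: ref 1 -> HIT, frames=[1,2] (faults so far: 8)
  LRU total faults: 8
--- Optimal ---
  step 0: ref 4 -> FAULT, frames=[4,-] (faults so far: 1)
  step 1: ref 3 -> FAULT, frames=[4,3] (faults so far: 2)
  step 2: ref 4 -> HIT, frames=[4,3] (faults so far: 2)
  step 3: ref 2 -> FAULT, evict 4, frames=[2,3] (faults so far: 3)
  step 4: ref 3 -> HIT, frames=[2,3] (faults so far: 3)
  step 5: ref 4 -> FAULT, evict 3, frames=[2,4] (faults so far: 4)
  step 6: ref 2 -> HIT, frames=[2,4] (faults so far: 4)
  step 7: ref 4 -> HIT, frames=[2,4] (faults so far: 4)
  step 8: ref 1 -> FAULT, evict 4, frames=[2,1] (faults so far: 5)
  step 9: ref 2 -> HIT, frames=[2,1] (faults so far: 5)
  step 10: ref 1 -> HIT, frames=[2,1] (faults so far: 5)
  step 11: ref 1 -> HIT, frames=[2,1] (faults so far: 5)
  Optimal total faults: 5

Answer: 6 8 5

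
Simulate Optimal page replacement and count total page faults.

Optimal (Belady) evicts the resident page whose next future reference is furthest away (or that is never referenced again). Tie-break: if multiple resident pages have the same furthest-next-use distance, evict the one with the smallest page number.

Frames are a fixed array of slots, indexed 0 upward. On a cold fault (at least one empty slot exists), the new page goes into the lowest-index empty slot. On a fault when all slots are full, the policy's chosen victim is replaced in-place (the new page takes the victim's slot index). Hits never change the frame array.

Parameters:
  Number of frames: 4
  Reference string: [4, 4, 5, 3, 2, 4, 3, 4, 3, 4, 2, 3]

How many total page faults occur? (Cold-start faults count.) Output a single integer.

Answer: 4

Derivation:
Step 0: ref 4 → FAULT, frames=[4,-,-,-]
Step 1: ref 4 → HIT, frames=[4,-,-,-]
Step 2: ref 5 → FAULT, frames=[4,5,-,-]
Step 3: ref 3 → FAULT, frames=[4,5,3,-]
Step 4: ref 2 → FAULT, frames=[4,5,3,2]
Step 5: ref 4 → HIT, frames=[4,5,3,2]
Step 6: ref 3 → HIT, frames=[4,5,3,2]
Step 7: ref 4 → HIT, frames=[4,5,3,2]
Step 8: ref 3 → HIT, frames=[4,5,3,2]
Step 9: ref 4 → HIT, frames=[4,5,3,2]
Step 10: ref 2 → HIT, frames=[4,5,3,2]
Step 11: ref 3 → HIT, frames=[4,5,3,2]
Total faults: 4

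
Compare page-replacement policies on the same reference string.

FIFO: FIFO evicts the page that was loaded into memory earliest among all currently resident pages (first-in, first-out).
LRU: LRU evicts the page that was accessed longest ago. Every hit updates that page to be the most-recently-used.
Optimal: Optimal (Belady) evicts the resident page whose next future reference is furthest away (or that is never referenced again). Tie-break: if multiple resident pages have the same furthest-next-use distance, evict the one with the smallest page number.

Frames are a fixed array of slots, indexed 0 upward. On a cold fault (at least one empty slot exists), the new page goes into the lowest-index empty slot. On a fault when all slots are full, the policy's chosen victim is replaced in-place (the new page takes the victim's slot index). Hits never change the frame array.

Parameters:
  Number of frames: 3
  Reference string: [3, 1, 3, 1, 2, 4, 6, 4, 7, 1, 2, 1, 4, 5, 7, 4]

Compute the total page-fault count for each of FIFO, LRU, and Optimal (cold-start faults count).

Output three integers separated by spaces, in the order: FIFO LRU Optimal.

--- FIFO ---
  step 0: ref 3 -> FAULT, frames=[3,-,-] (faults so far: 1)
  step 1: ref 1 -> FAULT, frames=[3,1,-] (faults so far: 2)
  step 2: ref 3 -> HIT, frames=[3,1,-] (faults so far: 2)
  step 3: ref 1 -> HIT, frames=[3,1,-] (faults so far: 2)
  step 4: ref 2 -> FAULT, frames=[3,1,2] (faults so far: 3)
  step 5: ref 4 -> FAULT, evict 3, frames=[4,1,2] (faults so far: 4)
  step 6: ref 6 -> FAULT, evict 1, frames=[4,6,2] (faults so far: 5)
  step 7: ref 4 -> HIT, frames=[4,6,2] (faults so far: 5)
  step 8: ref 7 -> FAULT, evict 2, frames=[4,6,7] (faults so far: 6)
  step 9: ref 1 -> FAULT, evict 4, frames=[1,6,7] (faults so far: 7)
  step 10: ref 2 -> FAULT, evict 6, frames=[1,2,7] (faults so far: 8)
  step 11: ref 1 -> HIT, frames=[1,2,7] (faults so far: 8)
  step 12: ref 4 -> FAULT, evict 7, frames=[1,2,4] (faults so far: 9)
  step 13: ref 5 -> FAULT, evict 1, frames=[5,2,4] (faults so far: 10)
  step 14: ref 7 -> FAULT, evict 2, frames=[5,7,4] (faults so far: 11)
  step 15: ref 4 -> HIT, frames=[5,7,4] (faults so far: 11)
  FIFO total faults: 11
--- LRU ---
  step 0: ref 3 -> FAULT, frames=[3,-,-] (faults so far: 1)
  step 1: ref 1 -> FAULT, frames=[3,1,-] (faults so far: 2)
  step 2: ref 3 -> HIT, frames=[3,1,-] (faults so far: 2)
  step 3: ref 1 -> HIT, frames=[3,1,-] (faults so far: 2)
  step 4: ref 2 -> FAULT, frames=[3,1,2] (faults so far: 3)
  step 5: ref 4 -> FAULT, evict 3, frames=[4,1,2] (faults so far: 4)
  step 6: ref 6 -> FAULT, evict 1, frames=[4,6,2] (faults so far: 5)
  step 7: ref 4 -> HIT, frames=[4,6,2] (faults so far: 5)
  step 8: ref 7 -> FAULT, evict 2, frames=[4,6,7] (faults so far: 6)
  step 9: ref 1 -> FAULT, evict 6, frames=[4,1,7] (faults so far: 7)
  step 10: ref 2 -> FAULT, evict 4, frames=[2,1,7] (faults so far: 8)
  step 11: ref 1 -> HIT, frames=[2,1,7] (faults so far: 8)
  step 12: ref 4 -> FAULT, evict 7, frames=[2,1,4] (faults so far: 9)
  step 13: ref 5 -> FAULT, evict 2, frames=[5,1,4] (faults so far: 10)
  step 14: ref 7 -> FAULT, evict 1, frames=[5,7,4] (faults so far: 11)
  step 15: ref 4 -> HIT, frames=[5,7,4] (faults so far: 11)
  LRU total faults: 11
--- Optimal ---
  step 0: ref 3 -> FAULT, frames=[3,-,-] (faults so far: 1)
  step 1: ref 1 -> FAULT, frames=[3,1,-] (faults so far: 2)
  step 2: ref 3 -> HIT, frames=[3,1,-] (faults so far: 2)
  step 3: ref 1 -> HIT, frames=[3,1,-] (faults so far: 2)
  step 4: ref 2 -> FAULT, frames=[3,1,2] (faults so far: 3)
  step 5: ref 4 -> FAULT, evict 3, frames=[4,1,2] (faults so far: 4)
  step 6: ref 6 -> FAULT, evict 2, frames=[4,1,6] (faults so far: 5)
  step 7: ref 4 -> HIT, frames=[4,1,6] (faults so far: 5)
  step 8: ref 7 -> FAULT, evict 6, frames=[4,1,7] (faults so far: 6)
  step 9: ref 1 -> HIT, frames=[4,1,7] (faults so far: 6)
  step 10: ref 2 -> FAULT, evict 7, frames=[4,1,2] (faults so far: 7)
  step 11: ref 1 -> HIT, frames=[4,1,2] (faults so far: 7)
  step 12: ref 4 -> HIT, frames=[4,1,2] (faults so far: 7)
  step 13: ref 5 -> FAULT, evict 1, frames=[4,5,2] (faults so far: 8)
  step 14: ref 7 -> FAULT, evict 2, frames=[4,5,7] (faults so far: 9)
  step 15: ref 4 -> HIT, frames=[4,5,7] (faults so far: 9)
  Optimal total faults: 9

Answer: 11 11 9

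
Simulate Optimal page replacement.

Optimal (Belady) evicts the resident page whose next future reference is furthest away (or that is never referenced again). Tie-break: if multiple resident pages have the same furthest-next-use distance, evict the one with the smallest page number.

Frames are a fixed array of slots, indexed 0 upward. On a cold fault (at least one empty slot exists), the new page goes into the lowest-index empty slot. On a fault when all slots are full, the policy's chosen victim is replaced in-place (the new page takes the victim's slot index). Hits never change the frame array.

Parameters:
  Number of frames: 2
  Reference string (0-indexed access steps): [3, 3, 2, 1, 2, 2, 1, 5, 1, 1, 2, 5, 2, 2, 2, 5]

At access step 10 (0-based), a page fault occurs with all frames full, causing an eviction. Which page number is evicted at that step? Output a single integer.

Step 0: ref 3 -> FAULT, frames=[3,-]
Step 1: ref 3 -> HIT, frames=[3,-]
Step 2: ref 2 -> FAULT, frames=[3,2]
Step 3: ref 1 -> FAULT, evict 3, frames=[1,2]
Step 4: ref 2 -> HIT, frames=[1,2]
Step 5: ref 2 -> HIT, frames=[1,2]
Step 6: ref 1 -> HIT, frames=[1,2]
Step 7: ref 5 -> FAULT, evict 2, frames=[1,5]
Step 8: ref 1 -> HIT, frames=[1,5]
Step 9: ref 1 -> HIT, frames=[1,5]
Step 10: ref 2 -> FAULT, evict 1, frames=[2,5]
At step 10: evicted page 1

Answer: 1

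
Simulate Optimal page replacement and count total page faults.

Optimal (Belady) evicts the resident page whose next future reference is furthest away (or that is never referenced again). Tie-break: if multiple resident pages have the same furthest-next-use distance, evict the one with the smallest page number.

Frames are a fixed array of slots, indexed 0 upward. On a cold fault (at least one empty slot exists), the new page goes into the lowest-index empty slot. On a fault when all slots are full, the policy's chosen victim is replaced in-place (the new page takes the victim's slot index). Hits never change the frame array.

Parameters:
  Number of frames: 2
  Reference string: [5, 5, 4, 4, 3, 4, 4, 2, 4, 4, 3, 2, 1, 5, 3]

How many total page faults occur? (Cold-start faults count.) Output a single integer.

Answer: 7

Derivation:
Step 0: ref 5 → FAULT, frames=[5,-]
Step 1: ref 5 → HIT, frames=[5,-]
Step 2: ref 4 → FAULT, frames=[5,4]
Step 3: ref 4 → HIT, frames=[5,4]
Step 4: ref 3 → FAULT (evict 5), frames=[3,4]
Step 5: ref 4 → HIT, frames=[3,4]
Step 6: ref 4 → HIT, frames=[3,4]
Step 7: ref 2 → FAULT (evict 3), frames=[2,4]
Step 8: ref 4 → HIT, frames=[2,4]
Step 9: ref 4 → HIT, frames=[2,4]
Step 10: ref 3 → FAULT (evict 4), frames=[2,3]
Step 11: ref 2 → HIT, frames=[2,3]
Step 12: ref 1 → FAULT (evict 2), frames=[1,3]
Step 13: ref 5 → FAULT (evict 1), frames=[5,3]
Step 14: ref 3 → HIT, frames=[5,3]
Total faults: 7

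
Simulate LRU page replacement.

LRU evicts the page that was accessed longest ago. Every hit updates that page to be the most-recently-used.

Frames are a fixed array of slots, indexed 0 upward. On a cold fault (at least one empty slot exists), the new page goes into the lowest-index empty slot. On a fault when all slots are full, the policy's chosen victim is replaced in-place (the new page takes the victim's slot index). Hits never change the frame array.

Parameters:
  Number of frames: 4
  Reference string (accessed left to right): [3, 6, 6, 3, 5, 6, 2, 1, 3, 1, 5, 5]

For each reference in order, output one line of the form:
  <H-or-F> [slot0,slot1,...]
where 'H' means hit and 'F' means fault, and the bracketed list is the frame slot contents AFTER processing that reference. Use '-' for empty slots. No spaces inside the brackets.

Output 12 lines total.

F [3,-,-,-]
F [3,6,-,-]
H [3,6,-,-]
H [3,6,-,-]
F [3,6,5,-]
H [3,6,5,-]
F [3,6,5,2]
F [1,6,5,2]
F [1,6,3,2]
H [1,6,3,2]
F [1,5,3,2]
H [1,5,3,2]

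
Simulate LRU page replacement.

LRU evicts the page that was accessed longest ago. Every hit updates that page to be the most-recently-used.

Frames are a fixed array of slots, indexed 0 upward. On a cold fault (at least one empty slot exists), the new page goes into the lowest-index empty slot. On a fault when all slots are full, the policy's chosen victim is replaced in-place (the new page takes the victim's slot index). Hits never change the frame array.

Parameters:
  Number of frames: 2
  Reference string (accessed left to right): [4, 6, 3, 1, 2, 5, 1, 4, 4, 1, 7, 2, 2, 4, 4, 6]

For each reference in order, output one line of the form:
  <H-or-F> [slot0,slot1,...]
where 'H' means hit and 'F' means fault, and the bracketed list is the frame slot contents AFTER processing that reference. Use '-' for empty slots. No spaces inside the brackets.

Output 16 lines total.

F [4,-]
F [4,6]
F [3,6]
F [3,1]
F [2,1]
F [2,5]
F [1,5]
F [1,4]
H [1,4]
H [1,4]
F [1,7]
F [2,7]
H [2,7]
F [2,4]
H [2,4]
F [6,4]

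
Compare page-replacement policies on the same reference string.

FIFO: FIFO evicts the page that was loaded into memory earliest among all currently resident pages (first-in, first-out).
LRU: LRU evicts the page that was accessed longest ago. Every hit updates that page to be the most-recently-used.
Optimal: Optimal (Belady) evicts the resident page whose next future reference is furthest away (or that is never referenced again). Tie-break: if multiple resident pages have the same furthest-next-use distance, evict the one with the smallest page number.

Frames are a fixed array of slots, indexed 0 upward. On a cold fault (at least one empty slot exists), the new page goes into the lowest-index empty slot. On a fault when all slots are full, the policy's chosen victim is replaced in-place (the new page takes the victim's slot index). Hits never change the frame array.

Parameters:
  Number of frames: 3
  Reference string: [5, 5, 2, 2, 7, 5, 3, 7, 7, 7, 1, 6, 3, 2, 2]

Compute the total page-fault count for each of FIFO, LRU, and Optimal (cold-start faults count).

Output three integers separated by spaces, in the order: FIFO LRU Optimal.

Answer: 7 8 6

Derivation:
--- FIFO ---
  step 0: ref 5 -> FAULT, frames=[5,-,-] (faults so far: 1)
  step 1: ref 5 -> HIT, frames=[5,-,-] (faults so far: 1)
  step 2: ref 2 -> FAULT, frames=[5,2,-] (faults so far: 2)
  step 3: ref 2 -> HIT, frames=[5,2,-] (faults so far: 2)
  step 4: ref 7 -> FAULT, frames=[5,2,7] (faults so far: 3)
  step 5: ref 5 -> HIT, frames=[5,2,7] (faults so far: 3)
  step 6: ref 3 -> FAULT, evict 5, frames=[3,2,7] (faults so far: 4)
  step 7: ref 7 -> HIT, frames=[3,2,7] (faults so far: 4)
  step 8: ref 7 -> HIT, frames=[3,2,7] (faults so far: 4)
  step 9: ref 7 -> HIT, frames=[3,2,7] (faults so far: 4)
  step 10: ref 1 -> FAULT, evict 2, frames=[3,1,7] (faults so far: 5)
  step 11: ref 6 -> FAULT, evict 7, frames=[3,1,6] (faults so far: 6)
  step 12: ref 3 -> HIT, frames=[3,1,6] (faults so far: 6)
  step 13: ref 2 -> FAULT, evict 3, frames=[2,1,6] (faults so far: 7)
  step 14: ref 2 -> HIT, frames=[2,1,6] (faults so far: 7)
  FIFO total faults: 7
--- LRU ---
  step 0: ref 5 -> FAULT, frames=[5,-,-] (faults so far: 1)
  step 1: ref 5 -> HIT, frames=[5,-,-] (faults so far: 1)
  step 2: ref 2 -> FAULT, frames=[5,2,-] (faults so far: 2)
  step 3: ref 2 -> HIT, frames=[5,2,-] (faults so far: 2)
  step 4: ref 7 -> FAULT, frames=[5,2,7] (faults so far: 3)
  step 5: ref 5 -> HIT, frames=[5,2,7] (faults so far: 3)
  step 6: ref 3 -> FAULT, evict 2, frames=[5,3,7] (faults so far: 4)
  step 7: ref 7 -> HIT, frames=[5,3,7] (faults so far: 4)
  step 8: ref 7 -> HIT, frames=[5,3,7] (faults so far: 4)
  step 9: ref 7 -> HIT, frames=[5,3,7] (faults so far: 4)
  step 10: ref 1 -> FAULT, evict 5, frames=[1,3,7] (faults so far: 5)
  step 11: ref 6 -> FAULT, evict 3, frames=[1,6,7] (faults so far: 6)
  step 12: ref 3 -> FAULT, evict 7, frames=[1,6,3] (faults so far: 7)
  step 13: ref 2 -> FAULT, evict 1, frames=[2,6,3] (faults so far: 8)
  step 14: ref 2 -> HIT, frames=[2,6,3] (faults so far: 8)
  LRU total faults: 8
--- Optimal ---
  step 0: ref 5 -> FAULT, frames=[5,-,-] (faults so far: 1)
  step 1: ref 5 -> HIT, frames=[5,-,-] (faults so far: 1)
  step 2: ref 2 -> FAULT, frames=[5,2,-] (faults so far: 2)
  step 3: ref 2 -> HIT, frames=[5,2,-] (faults so far: 2)
  step 4: ref 7 -> FAULT, frames=[5,2,7] (faults so far: 3)
  step 5: ref 5 -> HIT, frames=[5,2,7] (faults so far: 3)
  step 6: ref 3 -> FAULT, evict 5, frames=[3,2,7] (faults so far: 4)
  step 7: ref 7 -> HIT, frames=[3,2,7] (faults so far: 4)
  step 8: ref 7 -> HIT, frames=[3,2,7] (faults so far: 4)
  step 9: ref 7 -> HIT, frames=[3,2,7] (faults so far: 4)
  step 10: ref 1 -> FAULT, evict 7, frames=[3,2,1] (faults so far: 5)
  step 11: ref 6 -> FAULT, evict 1, frames=[3,2,6] (faults so far: 6)
  step 12: ref 3 -> HIT, frames=[3,2,6] (faults so far: 6)
  step 13: ref 2 -> HIT, frames=[3,2,6] (faults so far: 6)
  step 14: ref 2 -> HIT, frames=[3,2,6] (faults so far: 6)
  Optimal total faults: 6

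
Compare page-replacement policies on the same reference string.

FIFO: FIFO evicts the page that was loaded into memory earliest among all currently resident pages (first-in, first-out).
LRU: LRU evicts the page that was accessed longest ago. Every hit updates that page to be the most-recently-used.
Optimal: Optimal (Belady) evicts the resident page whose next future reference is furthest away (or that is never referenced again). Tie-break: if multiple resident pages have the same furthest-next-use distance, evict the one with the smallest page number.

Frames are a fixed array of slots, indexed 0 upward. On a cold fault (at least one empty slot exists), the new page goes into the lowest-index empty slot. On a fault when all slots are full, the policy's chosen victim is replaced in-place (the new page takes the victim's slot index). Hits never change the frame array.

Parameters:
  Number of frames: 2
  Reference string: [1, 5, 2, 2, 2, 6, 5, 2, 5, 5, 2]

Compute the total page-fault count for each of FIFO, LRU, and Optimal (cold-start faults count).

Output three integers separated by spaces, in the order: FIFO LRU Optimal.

--- FIFO ---
  step 0: ref 1 -> FAULT, frames=[1,-] (faults so far: 1)
  step 1: ref 5 -> FAULT, frames=[1,5] (faults so far: 2)
  step 2: ref 2 -> FAULT, evict 1, frames=[2,5] (faults so far: 3)
  step 3: ref 2 -> HIT, frames=[2,5] (faults so far: 3)
  step 4: ref 2 -> HIT, frames=[2,5] (faults so far: 3)
  step 5: ref 6 -> FAULT, evict 5, frames=[2,6] (faults so far: 4)
  step 6: ref 5 -> FAULT, evict 2, frames=[5,6] (faults so far: 5)
  step 7: ref 2 -> FAULT, evict 6, frames=[5,2] (faults so far: 6)
  step 8: ref 5 -> HIT, frames=[5,2] (faults so far: 6)
  step 9: ref 5 -> HIT, frames=[5,2] (faults so far: 6)
  step 10: ref 2 -> HIT, frames=[5,2] (faults so far: 6)
  FIFO total faults: 6
--- LRU ---
  step 0: ref 1 -> FAULT, frames=[1,-] (faults so far: 1)
  step 1: ref 5 -> FAULT, frames=[1,5] (faults so far: 2)
  step 2: ref 2 -> FAULT, evict 1, frames=[2,5] (faults so far: 3)
  step 3: ref 2 -> HIT, frames=[2,5] (faults so far: 3)
  step 4: ref 2 -> HIT, frames=[2,5] (faults so far: 3)
  step 5: ref 6 -> FAULT, evict 5, frames=[2,6] (faults so far: 4)
  step 6: ref 5 -> FAULT, evict 2, frames=[5,6] (faults so far: 5)
  step 7: ref 2 -> FAULT, evict 6, frames=[5,2] (faults so far: 6)
  step 8: ref 5 -> HIT, frames=[5,2] (faults so far: 6)
  step 9: ref 5 -> HIT, frames=[5,2] (faults so far: 6)
  step 10: ref 2 -> HIT, frames=[5,2] (faults so far: 6)
  LRU total faults: 6
--- Optimal ---
  step 0: ref 1 -> FAULT, frames=[1,-] (faults so far: 1)
  step 1: ref 5 -> FAULT, frames=[1,5] (faults so far: 2)
  step 2: ref 2 -> FAULT, evict 1, frames=[2,5] (faults so far: 3)
  step 3: ref 2 -> HIT, frames=[2,5] (faults so far: 3)
  step 4: ref 2 -> HIT, frames=[2,5] (faults so far: 3)
  step 5: ref 6 -> FAULT, evict 2, frames=[6,5] (faults so far: 4)
  step 6: ref 5 -> HIT, frames=[6,5] (faults so far: 4)
  step 7: ref 2 -> FAULT, evict 6, frames=[2,5] (faults so far: 5)
  step 8: ref 5 -> HIT, frames=[2,5] (faults so far: 5)
  step 9: ref 5 -> HIT, frames=[2,5] (faults so far: 5)
  step 10: ref 2 -> HIT, frames=[2,5] (faults so far: 5)
  Optimal total faults: 5

Answer: 6 6 5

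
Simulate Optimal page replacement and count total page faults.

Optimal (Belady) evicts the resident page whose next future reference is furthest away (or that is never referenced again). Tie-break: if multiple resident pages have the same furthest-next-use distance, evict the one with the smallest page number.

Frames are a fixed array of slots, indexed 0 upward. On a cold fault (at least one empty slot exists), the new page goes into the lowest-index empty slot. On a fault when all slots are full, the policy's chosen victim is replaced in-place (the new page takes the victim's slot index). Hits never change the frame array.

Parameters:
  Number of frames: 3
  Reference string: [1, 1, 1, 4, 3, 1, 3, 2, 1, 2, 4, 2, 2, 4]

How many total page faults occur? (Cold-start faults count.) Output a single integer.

Answer: 4

Derivation:
Step 0: ref 1 → FAULT, frames=[1,-,-]
Step 1: ref 1 → HIT, frames=[1,-,-]
Step 2: ref 1 → HIT, frames=[1,-,-]
Step 3: ref 4 → FAULT, frames=[1,4,-]
Step 4: ref 3 → FAULT, frames=[1,4,3]
Step 5: ref 1 → HIT, frames=[1,4,3]
Step 6: ref 3 → HIT, frames=[1,4,3]
Step 7: ref 2 → FAULT (evict 3), frames=[1,4,2]
Step 8: ref 1 → HIT, frames=[1,4,2]
Step 9: ref 2 → HIT, frames=[1,4,2]
Step 10: ref 4 → HIT, frames=[1,4,2]
Step 11: ref 2 → HIT, frames=[1,4,2]
Step 12: ref 2 → HIT, frames=[1,4,2]
Step 13: ref 4 → HIT, frames=[1,4,2]
Total faults: 4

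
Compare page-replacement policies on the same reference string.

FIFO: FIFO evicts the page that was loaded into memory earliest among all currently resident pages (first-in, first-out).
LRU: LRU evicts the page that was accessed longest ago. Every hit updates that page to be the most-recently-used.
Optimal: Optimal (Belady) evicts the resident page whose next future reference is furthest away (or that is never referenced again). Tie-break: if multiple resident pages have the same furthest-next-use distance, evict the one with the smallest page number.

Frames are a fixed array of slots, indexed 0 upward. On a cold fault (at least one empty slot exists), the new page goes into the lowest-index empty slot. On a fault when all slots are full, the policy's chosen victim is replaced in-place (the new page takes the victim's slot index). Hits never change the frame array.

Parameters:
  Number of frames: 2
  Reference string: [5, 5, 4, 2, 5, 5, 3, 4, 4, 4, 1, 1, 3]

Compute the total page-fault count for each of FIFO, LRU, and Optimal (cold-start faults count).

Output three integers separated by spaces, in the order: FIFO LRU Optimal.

Answer: 8 8 6

Derivation:
--- FIFO ---
  step 0: ref 5 -> FAULT, frames=[5,-] (faults so far: 1)
  step 1: ref 5 -> HIT, frames=[5,-] (faults so far: 1)
  step 2: ref 4 -> FAULT, frames=[5,4] (faults so far: 2)
  step 3: ref 2 -> FAULT, evict 5, frames=[2,4] (faults so far: 3)
  step 4: ref 5 -> FAULT, evict 4, frames=[2,5] (faults so far: 4)
  step 5: ref 5 -> HIT, frames=[2,5] (faults so far: 4)
  step 6: ref 3 -> FAULT, evict 2, frames=[3,5] (faults so far: 5)
  step 7: ref 4 -> FAULT, evict 5, frames=[3,4] (faults so far: 6)
  step 8: ref 4 -> HIT, frames=[3,4] (faults so far: 6)
  step 9: ref 4 -> HIT, frames=[3,4] (faults so far: 6)
  step 10: ref 1 -> FAULT, evict 3, frames=[1,4] (faults so far: 7)
  step 11: ref 1 -> HIT, frames=[1,4] (faults so far: 7)
  step 12: ref 3 -> FAULT, evict 4, frames=[1,3] (faults so far: 8)
  FIFO total faults: 8
--- LRU ---
  step 0: ref 5 -> FAULT, frames=[5,-] (faults so far: 1)
  step 1: ref 5 -> HIT, frames=[5,-] (faults so far: 1)
  step 2: ref 4 -> FAULT, frames=[5,4] (faults so far: 2)
  step 3: ref 2 -> FAULT, evict 5, frames=[2,4] (faults so far: 3)
  step 4: ref 5 -> FAULT, evict 4, frames=[2,5] (faults so far: 4)
  step 5: ref 5 -> HIT, frames=[2,5] (faults so far: 4)
  step 6: ref 3 -> FAULT, evict 2, frames=[3,5] (faults so far: 5)
  step 7: ref 4 -> FAULT, evict 5, frames=[3,4] (faults so far: 6)
  step 8: ref 4 -> HIT, frames=[3,4] (faults so far: 6)
  step 9: ref 4 -> HIT, frames=[3,4] (faults so far: 6)
  step 10: ref 1 -> FAULT, evict 3, frames=[1,4] (faults so far: 7)
  step 11: ref 1 -> HIT, frames=[1,4] (faults so far: 7)
  step 12: ref 3 -> FAULT, evict 4, frames=[1,3] (faults so far: 8)
  LRU total faults: 8
--- Optimal ---
  step 0: ref 5 -> FAULT, frames=[5,-] (faults so far: 1)
  step 1: ref 5 -> HIT, frames=[5,-] (faults so far: 1)
  step 2: ref 4 -> FAULT, frames=[5,4] (faults so far: 2)
  step 3: ref 2 -> FAULT, evict 4, frames=[5,2] (faults so far: 3)
  step 4: ref 5 -> HIT, frames=[5,2] (faults so far: 3)
  step 5: ref 5 -> HIT, frames=[5,2] (faults so far: 3)
  step 6: ref 3 -> FAULT, evict 2, frames=[5,3] (faults so far: 4)
  step 7: ref 4 -> FAULT, evict 5, frames=[4,3] (faults so far: 5)
  step 8: ref 4 -> HIT, frames=[4,3] (faults so far: 5)
  step 9: ref 4 -> HIT, frames=[4,3] (faults so far: 5)
  step 10: ref 1 -> FAULT, evict 4, frames=[1,3] (faults so far: 6)
  step 11: ref 1 -> HIT, frames=[1,3] (faults so far: 6)
  step 12: ref 3 -> HIT, frames=[1,3] (faults so far: 6)
  Optimal total faults: 6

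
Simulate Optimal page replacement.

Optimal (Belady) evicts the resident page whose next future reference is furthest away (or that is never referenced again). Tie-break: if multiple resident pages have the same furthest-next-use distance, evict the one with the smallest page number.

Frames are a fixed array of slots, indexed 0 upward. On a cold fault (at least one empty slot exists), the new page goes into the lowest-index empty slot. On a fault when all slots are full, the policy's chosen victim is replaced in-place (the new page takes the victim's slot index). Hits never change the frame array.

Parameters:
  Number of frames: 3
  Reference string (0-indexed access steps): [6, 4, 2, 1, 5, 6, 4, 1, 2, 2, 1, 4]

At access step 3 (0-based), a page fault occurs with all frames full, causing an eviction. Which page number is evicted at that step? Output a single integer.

Answer: 2

Derivation:
Step 0: ref 6 -> FAULT, frames=[6,-,-]
Step 1: ref 4 -> FAULT, frames=[6,4,-]
Step 2: ref 2 -> FAULT, frames=[6,4,2]
Step 3: ref 1 -> FAULT, evict 2, frames=[6,4,1]
At step 3: evicted page 2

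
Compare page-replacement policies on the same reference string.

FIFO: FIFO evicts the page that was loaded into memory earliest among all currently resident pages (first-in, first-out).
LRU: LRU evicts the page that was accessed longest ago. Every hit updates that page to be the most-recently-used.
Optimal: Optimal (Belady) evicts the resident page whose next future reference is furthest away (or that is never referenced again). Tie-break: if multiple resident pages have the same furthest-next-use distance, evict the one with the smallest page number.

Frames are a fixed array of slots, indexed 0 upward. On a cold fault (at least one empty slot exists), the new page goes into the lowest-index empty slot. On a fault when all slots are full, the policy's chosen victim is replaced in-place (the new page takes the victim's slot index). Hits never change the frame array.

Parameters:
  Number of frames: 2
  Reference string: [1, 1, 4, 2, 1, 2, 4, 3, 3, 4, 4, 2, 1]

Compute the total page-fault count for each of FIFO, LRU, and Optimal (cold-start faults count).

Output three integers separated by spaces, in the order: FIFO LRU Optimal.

Answer: 8 8 7

Derivation:
--- FIFO ---
  step 0: ref 1 -> FAULT, frames=[1,-] (faults so far: 1)
  step 1: ref 1 -> HIT, frames=[1,-] (faults so far: 1)
  step 2: ref 4 -> FAULT, frames=[1,4] (faults so far: 2)
  step 3: ref 2 -> FAULT, evict 1, frames=[2,4] (faults so far: 3)
  step 4: ref 1 -> FAULT, evict 4, frames=[2,1] (faults so far: 4)
  step 5: ref 2 -> HIT, frames=[2,1] (faults so far: 4)
  step 6: ref 4 -> FAULT, evict 2, frames=[4,1] (faults so far: 5)
  step 7: ref 3 -> FAULT, evict 1, frames=[4,3] (faults so far: 6)
  step 8: ref 3 -> HIT, frames=[4,3] (faults so far: 6)
  step 9: ref 4 -> HIT, frames=[4,3] (faults so far: 6)
  step 10: ref 4 -> HIT, frames=[4,3] (faults so far: 6)
  step 11: ref 2 -> FAULT, evict 4, frames=[2,3] (faults so far: 7)
  step 12: ref 1 -> FAULT, evict 3, frames=[2,1] (faults so far: 8)
  FIFO total faults: 8
--- LRU ---
  step 0: ref 1 -> FAULT, frames=[1,-] (faults so far: 1)
  step 1: ref 1 -> HIT, frames=[1,-] (faults so far: 1)
  step 2: ref 4 -> FAULT, frames=[1,4] (faults so far: 2)
  step 3: ref 2 -> FAULT, evict 1, frames=[2,4] (faults so far: 3)
  step 4: ref 1 -> FAULT, evict 4, frames=[2,1] (faults so far: 4)
  step 5: ref 2 -> HIT, frames=[2,1] (faults so far: 4)
  step 6: ref 4 -> FAULT, evict 1, frames=[2,4] (faults so far: 5)
  step 7: ref 3 -> FAULT, evict 2, frames=[3,4] (faults so far: 6)
  step 8: ref 3 -> HIT, frames=[3,4] (faults so far: 6)
  step 9: ref 4 -> HIT, frames=[3,4] (faults so far: 6)
  step 10: ref 4 -> HIT, frames=[3,4] (faults so far: 6)
  step 11: ref 2 -> FAULT, evict 3, frames=[2,4] (faults so far: 7)
  step 12: ref 1 -> FAULT, evict 4, frames=[2,1] (faults so far: 8)
  LRU total faults: 8
--- Optimal ---
  step 0: ref 1 -> FAULT, frames=[1,-] (faults so far: 1)
  step 1: ref 1 -> HIT, frames=[1,-] (faults so far: 1)
  step 2: ref 4 -> FAULT, frames=[1,4] (faults so far: 2)
  step 3: ref 2 -> FAULT, evict 4, frames=[1,2] (faults so far: 3)
  step 4: ref 1 -> HIT, frames=[1,2] (faults so far: 3)
  step 5: ref 2 -> HIT, frames=[1,2] (faults so far: 3)
  step 6: ref 4 -> FAULT, evict 1, frames=[4,2] (faults so far: 4)
  step 7: ref 3 -> FAULT, evict 2, frames=[4,3] (faults so far: 5)
  step 8: ref 3 -> HIT, frames=[4,3] (faults so far: 5)
  step 9: ref 4 -> HIT, frames=[4,3] (faults so far: 5)
  step 10: ref 4 -> HIT, frames=[4,3] (faults so far: 5)
  step 11: ref 2 -> FAULT, evict 3, frames=[4,2] (faults so far: 6)
  step 12: ref 1 -> FAULT, evict 2, frames=[4,1] (faults so far: 7)
  Optimal total faults: 7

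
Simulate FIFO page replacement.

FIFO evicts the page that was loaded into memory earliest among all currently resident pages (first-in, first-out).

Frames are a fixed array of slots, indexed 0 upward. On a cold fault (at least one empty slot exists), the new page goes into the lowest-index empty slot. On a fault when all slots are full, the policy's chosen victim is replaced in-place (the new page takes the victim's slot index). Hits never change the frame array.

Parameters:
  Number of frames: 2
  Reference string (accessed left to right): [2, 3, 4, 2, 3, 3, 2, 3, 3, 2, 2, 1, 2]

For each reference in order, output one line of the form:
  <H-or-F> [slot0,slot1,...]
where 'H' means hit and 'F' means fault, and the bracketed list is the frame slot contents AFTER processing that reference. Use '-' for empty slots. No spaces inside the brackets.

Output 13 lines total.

F [2,-]
F [2,3]
F [4,3]
F [4,2]
F [3,2]
H [3,2]
H [3,2]
H [3,2]
H [3,2]
H [3,2]
H [3,2]
F [3,1]
F [2,1]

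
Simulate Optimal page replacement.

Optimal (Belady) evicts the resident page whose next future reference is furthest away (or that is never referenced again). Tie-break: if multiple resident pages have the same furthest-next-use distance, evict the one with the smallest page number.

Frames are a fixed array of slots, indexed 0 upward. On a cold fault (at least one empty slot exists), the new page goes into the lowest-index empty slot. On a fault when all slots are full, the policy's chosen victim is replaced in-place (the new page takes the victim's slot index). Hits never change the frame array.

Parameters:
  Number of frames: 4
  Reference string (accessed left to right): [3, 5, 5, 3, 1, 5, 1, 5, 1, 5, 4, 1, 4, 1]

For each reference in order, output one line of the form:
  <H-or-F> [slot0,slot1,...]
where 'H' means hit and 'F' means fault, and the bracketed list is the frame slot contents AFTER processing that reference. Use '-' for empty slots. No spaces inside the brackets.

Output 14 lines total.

F [3,-,-,-]
F [3,5,-,-]
H [3,5,-,-]
H [3,5,-,-]
F [3,5,1,-]
H [3,5,1,-]
H [3,5,1,-]
H [3,5,1,-]
H [3,5,1,-]
H [3,5,1,-]
F [3,5,1,4]
H [3,5,1,4]
H [3,5,1,4]
H [3,5,1,4]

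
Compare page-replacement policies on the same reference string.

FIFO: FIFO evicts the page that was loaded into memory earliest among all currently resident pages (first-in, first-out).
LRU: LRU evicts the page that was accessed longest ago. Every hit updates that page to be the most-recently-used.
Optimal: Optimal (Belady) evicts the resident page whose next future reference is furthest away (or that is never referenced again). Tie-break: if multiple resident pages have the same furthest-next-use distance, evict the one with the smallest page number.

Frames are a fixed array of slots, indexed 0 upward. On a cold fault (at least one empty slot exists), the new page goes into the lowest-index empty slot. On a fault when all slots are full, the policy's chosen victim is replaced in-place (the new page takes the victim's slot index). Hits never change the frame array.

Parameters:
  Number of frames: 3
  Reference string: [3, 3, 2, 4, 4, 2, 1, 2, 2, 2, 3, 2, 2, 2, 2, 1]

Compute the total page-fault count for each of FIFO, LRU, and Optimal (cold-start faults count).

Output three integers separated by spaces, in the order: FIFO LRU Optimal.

--- FIFO ---
  step 0: ref 3 -> FAULT, frames=[3,-,-] (faults so far: 1)
  step 1: ref 3 -> HIT, frames=[3,-,-] (faults so far: 1)
  step 2: ref 2 -> FAULT, frames=[3,2,-] (faults so far: 2)
  step 3: ref 4 -> FAULT, frames=[3,2,4] (faults so far: 3)
  step 4: ref 4 -> HIT, frames=[3,2,4] (faults so far: 3)
  step 5: ref 2 -> HIT, frames=[3,2,4] (faults so far: 3)
  step 6: ref 1 -> FAULT, evict 3, frames=[1,2,4] (faults so far: 4)
  step 7: ref 2 -> HIT, frames=[1,2,4] (faults so far: 4)
  step 8: ref 2 -> HIT, frames=[1,2,4] (faults so far: 4)
  step 9: ref 2 -> HIT, frames=[1,2,4] (faults so far: 4)
  step 10: ref 3 -> FAULT, evict 2, frames=[1,3,4] (faults so far: 5)
  step 11: ref 2 -> FAULT, evict 4, frames=[1,3,2] (faults so far: 6)
  step 12: ref 2 -> HIT, frames=[1,3,2] (faults so far: 6)
  step 13: ref 2 -> HIT, frames=[1,3,2] (faults so far: 6)
  step 14: ref 2 -> HIT, frames=[1,3,2] (faults so far: 6)
  step 15: ref 1 -> HIT, frames=[1,3,2] (faults so far: 6)
  FIFO total faults: 6
--- LRU ---
  step 0: ref 3 -> FAULT, frames=[3,-,-] (faults so far: 1)
  step 1: ref 3 -> HIT, frames=[3,-,-] (faults so far: 1)
  step 2: ref 2 -> FAULT, frames=[3,2,-] (faults so far: 2)
  step 3: ref 4 -> FAULT, frames=[3,2,4] (faults so far: 3)
  step 4: ref 4 -> HIT, frames=[3,2,4] (faults so far: 3)
  step 5: ref 2 -> HIT, frames=[3,2,4] (faults so far: 3)
  step 6: ref 1 -> FAULT, evict 3, frames=[1,2,4] (faults so far: 4)
  step 7: ref 2 -> HIT, frames=[1,2,4] (faults so far: 4)
  step 8: ref 2 -> HIT, frames=[1,2,4] (faults so far: 4)
  step 9: ref 2 -> HIT, frames=[1,2,4] (faults so far: 4)
  step 10: ref 3 -> FAULT, evict 4, frames=[1,2,3] (faults so far: 5)
  step 11: ref 2 -> HIT, frames=[1,2,3] (faults so far: 5)
  step 12: ref 2 -> HIT, frames=[1,2,3] (faults so far: 5)
  step 13: ref 2 -> HIT, frames=[1,2,3] (faults so far: 5)
  step 14: ref 2 -> HIT, frames=[1,2,3] (faults so far: 5)
  step 15: ref 1 -> HIT, frames=[1,2,3] (faults so far: 5)
  LRU total faults: 5
--- Optimal ---
  step 0: ref 3 -> FAULT, frames=[3,-,-] (faults so far: 1)
  step 1: ref 3 -> HIT, frames=[3,-,-] (faults so far: 1)
  step 2: ref 2 -> FAULT, frames=[3,2,-] (faults so far: 2)
  step 3: ref 4 -> FAULT, frames=[3,2,4] (faults so far: 3)
  step 4: ref 4 -> HIT, frames=[3,2,4] (faults so far: 3)
  step 5: ref 2 -> HIT, frames=[3,2,4] (faults so far: 3)
  step 6: ref 1 -> FAULT, evict 4, frames=[3,2,1] (faults so far: 4)
  step 7: ref 2 -> HIT, frames=[3,2,1] (faults so far: 4)
  step 8: ref 2 -> HIT, frames=[3,2,1] (faults so far: 4)
  step 9: ref 2 -> HIT, frames=[3,2,1] (faults so far: 4)
  step 10: ref 3 -> HIT, frames=[3,2,1] (faults so far: 4)
  step 11: ref 2 -> HIT, frames=[3,2,1] (faults so far: 4)
  step 12: ref 2 -> HIT, frames=[3,2,1] (faults so far: 4)
  step 13: ref 2 -> HIT, frames=[3,2,1] (faults so far: 4)
  step 14: ref 2 -> HIT, frames=[3,2,1] (faults so far: 4)
  step 15: ref 1 -> HIT, frames=[3,2,1] (faults so far: 4)
  Optimal total faults: 4

Answer: 6 5 4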